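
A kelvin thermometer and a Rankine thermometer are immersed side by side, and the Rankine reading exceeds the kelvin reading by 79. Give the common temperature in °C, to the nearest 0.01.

-174.40°C

Let x be the kelvin reading; then the Rankine reading is 1.8·x.
(1.8·x) - x = 79  ⇒  (0.8)·x = 79  ⇒  x = 98.7500 K.
In Celsius: 98.75 - 273.15 = -174.40°C.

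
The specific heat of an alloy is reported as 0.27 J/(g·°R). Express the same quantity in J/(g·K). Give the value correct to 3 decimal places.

The quantity depends on a temperature interval, so only the ratio of degree sizes applies; the offset between the scales is irrelevant.
A change of 1 K is a change of 1.8°R, so per K the value is 0.27 × 1.8 = 0.486.

0.486 J/(g·K)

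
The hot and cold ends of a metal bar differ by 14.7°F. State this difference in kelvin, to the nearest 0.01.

An interval of 1°F corresponds to 5/9 K.
14.7 × 5/9 = 8.17.

8.17 K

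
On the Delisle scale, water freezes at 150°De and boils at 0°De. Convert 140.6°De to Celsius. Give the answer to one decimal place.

6.3°C

Linear interpolation between the fixed points: C = (140.6 - 150) × 100 / (0 - 150) = 6.2667°C.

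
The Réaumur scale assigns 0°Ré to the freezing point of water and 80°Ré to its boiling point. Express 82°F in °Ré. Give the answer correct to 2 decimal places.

First in Celsius: (82 - 32) × 5/9 = 27.7778°C.
Linearly onto the Réaumur scale: 0 + (27.7778 / 100) × (80 - 0) = 22.22°Ré.

22.22°Ré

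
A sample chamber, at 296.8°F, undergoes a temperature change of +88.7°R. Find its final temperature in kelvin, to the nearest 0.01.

469.54 K

Initial temperature in Celsius: (296.8 - 32) × 5/9 = 147.1111°C.
The 88.7°R change is an interval, so only the factor 5/9 applies: +88.7 × 5/9 = +49.2778°C.
Final Celsius temperature: 147.1111 + 49.2778 = 196.3889°C.
In kelvin: 196.3889 + 273.15 = 469.54 K.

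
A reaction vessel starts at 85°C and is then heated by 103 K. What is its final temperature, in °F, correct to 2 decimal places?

370.40°F

The 103 K change is an interval; Kelvin and Celsius degrees are the same size, so ΔC = +103°C.
Final Celsius temperature: 85.0000 + 103.0000 = 188.0000°C.
In Fahrenheit: 188.0000 × 1.8 + 32 = 370.40°F.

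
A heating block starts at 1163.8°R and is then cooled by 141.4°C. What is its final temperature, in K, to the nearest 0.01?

Initial temperature in Celsius: (1163.8 - 491.67) × 5/9 = 373.4056°C.
Final Celsius temperature: 373.4056 - 141.4000 = 232.0056°C.
In kelvin: 232.0056 + 273.15 = 505.16 K.

505.16 K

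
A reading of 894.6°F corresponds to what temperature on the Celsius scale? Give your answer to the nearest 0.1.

479.2°C

In Celsius: (894.6 - 32) × 5/9 = 479.2222°C.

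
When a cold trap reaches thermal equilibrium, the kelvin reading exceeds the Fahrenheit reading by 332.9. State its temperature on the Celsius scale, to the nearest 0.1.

Let x be the kelvin reading; then the Fahrenheit reading is 1.8·x - 459.67.
(1.8·x - 459.67) - x = -332.9  ⇒  (0.8)·x = 126.77  ⇒  x = 158.4625 K.
In Celsius: 158.4625 - 273.15 = -114.7°C.

-114.7°C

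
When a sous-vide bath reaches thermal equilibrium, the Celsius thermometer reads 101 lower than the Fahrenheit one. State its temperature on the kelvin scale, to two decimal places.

Let x be the Fahrenheit reading; then the Celsius reading is 5/9·x - 17.7778.
(5/9·x - 17.7778) - x = -101  ⇒  (-4/9)·x = -83.2222  ⇒  x = 187.2500°F.
In Celsius: (187.25 - 32) × 5/9 = 86.2500°C.
In kelvin: 86.2500 + 273.15 = 359.40 K.

359.40 K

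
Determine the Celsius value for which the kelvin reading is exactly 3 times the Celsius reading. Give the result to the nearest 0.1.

Let C be the Celsius reading. The kelvin reading is K = 1·C + 273.15.
Require K = 3·C: 1·C + 273.15 = 3·C.
(-2)·C = -273.15  ⇒  C = 136.6.

136.6°C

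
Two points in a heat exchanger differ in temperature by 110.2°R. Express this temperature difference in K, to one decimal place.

An interval of 1°R corresponds to 5/9 K.
110.2 × 5/9 = 61.2.

61.2 K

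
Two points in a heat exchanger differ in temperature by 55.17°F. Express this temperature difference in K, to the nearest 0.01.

Only the scale ratio 5/9 matters for a change in temperature.
55.17 × 5/9 = 30.65.

30.65 K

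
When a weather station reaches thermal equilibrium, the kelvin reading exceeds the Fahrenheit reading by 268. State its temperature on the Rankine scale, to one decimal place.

431.3°R

Let x be the Fahrenheit reading; then the kelvin reading is 5/9·x + 255.372.
(5/9·x + 255.372) - x = 268  ⇒  (-4/9)·x = 12.6278  ⇒  x = -28.4125°F.
In Celsius: (-28.4125 - 32) × 5/9 = -33.5625°C.
In Rankine: -33.5625 × 1.8 + 491.67 = 431.3°R.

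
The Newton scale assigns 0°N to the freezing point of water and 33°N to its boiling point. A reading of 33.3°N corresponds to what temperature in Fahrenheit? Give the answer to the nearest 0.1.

213.6°F

Linear interpolation between the fixed points: C = (33.3 - 0) × 100 / (33 - 0) = 100.9091°C.
Then 100.9091 × 1.8 + 32 = 213.6°F.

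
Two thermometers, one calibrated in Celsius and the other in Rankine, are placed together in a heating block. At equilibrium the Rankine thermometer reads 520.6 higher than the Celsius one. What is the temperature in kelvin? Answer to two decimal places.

309.31 K

Let x be the Celsius reading; then the Rankine reading is 1.8·x + 491.67.
(1.8·x + 491.67) - x = 520.6  ⇒  (0.8)·x = 28.93  ⇒  x = 36.1625°C.
In kelvin: 36.1625 + 273.15 = 309.31 K.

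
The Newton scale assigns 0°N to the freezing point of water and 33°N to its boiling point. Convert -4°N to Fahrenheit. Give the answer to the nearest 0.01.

Linear interpolation between the fixed points: C = (-4 - 0) × 100 / (33 - 0) = -12.1212°C.
Then -12.1212 × 1.8 + 32 = 10.18°F.

10.18°F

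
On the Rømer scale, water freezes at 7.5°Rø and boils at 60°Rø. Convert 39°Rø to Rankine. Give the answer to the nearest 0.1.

Linear interpolation between the fixed points: C = (39 - 7.5) × 100 / (60 - 7.5) = 60.0000°C.
Then 60.0000 × 1.8 + 491.67 = 599.7°R.

599.7°R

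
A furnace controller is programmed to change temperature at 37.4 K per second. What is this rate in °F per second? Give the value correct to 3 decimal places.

67.320 °F/second

Since only a temperature interval is involved, the additive offset between the scales drops out.
A change of 1 K is a change of 1.8°F, so 37.4 × 1.8 = 67.320.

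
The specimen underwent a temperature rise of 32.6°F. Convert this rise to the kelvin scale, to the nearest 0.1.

18.1 K

An interval of 1°F corresponds to 5/9 K.
32.6 × 5/9 = 18.1.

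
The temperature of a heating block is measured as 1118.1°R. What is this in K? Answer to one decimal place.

621.2 K

In Celsius: (1118.1 - 491.67) × 5/9 = 348.0167°C.
In kelvin: 348.0167 + 273.15 = 621.2 K.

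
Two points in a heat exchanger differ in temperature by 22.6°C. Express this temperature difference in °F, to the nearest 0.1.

40.7°F

An interval of 1°C corresponds to 1.8°F.
22.6 × 1.8 = 40.7.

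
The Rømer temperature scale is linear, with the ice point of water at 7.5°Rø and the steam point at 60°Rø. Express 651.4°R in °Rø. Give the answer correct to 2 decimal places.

First in Celsius: (651.4 - 491.67) × 5/9 = 88.7389°C.
Linearly onto the Rømer scale: 7.5 + (88.7389 / 100) × (60 - 7.5) = 54.09°Rø.

54.09°Rø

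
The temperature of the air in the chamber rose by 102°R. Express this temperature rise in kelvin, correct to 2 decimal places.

Only the scale ratio 5/9 matters for a change in temperature.
102 × 5/9 = 56.67.

56.67 K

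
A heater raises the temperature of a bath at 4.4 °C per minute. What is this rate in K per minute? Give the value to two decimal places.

4.40 K/minute

Since only a temperature interval is involved, the additive offset between the scales drops out.
A change of 1°C is a change of 1 K, so 4.4 × 1 = 4.40.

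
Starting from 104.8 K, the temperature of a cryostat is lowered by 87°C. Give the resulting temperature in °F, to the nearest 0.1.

Initial temperature in Celsius: 104.8 - 273.15 = -168.3500°C.
Final Celsius temperature: -168.3500 - 87.0000 = -255.3500°C.
In Fahrenheit: -255.3500 × 1.8 + 32 = -427.6°F.

-427.6°F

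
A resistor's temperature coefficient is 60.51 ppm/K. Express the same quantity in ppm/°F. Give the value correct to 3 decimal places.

Since only a temperature interval is involved, the additive offset between the scales drops out.
A change of 1°F is a change of 5/9 K, so per °F the value is 60.51 × 5/9 = 33.617.

33.617 ppm/°F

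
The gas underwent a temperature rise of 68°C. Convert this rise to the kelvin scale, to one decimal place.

Celsius and kelvin degrees are the same size, so the interval is unchanged: 68.0.

68.0 K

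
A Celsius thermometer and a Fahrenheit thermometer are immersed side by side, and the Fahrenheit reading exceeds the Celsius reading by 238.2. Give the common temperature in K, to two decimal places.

530.90 K

Let x be the Celsius reading; then the Fahrenheit reading is 1.8·x + 32.
(1.8·x + 32) - x = 238.2  ⇒  (0.8)·x = 206.2  ⇒  x = 257.7500°C.
In kelvin: 257.7500 + 273.15 = 530.90 K.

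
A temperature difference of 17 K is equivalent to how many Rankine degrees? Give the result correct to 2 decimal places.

30.60°R

For a temperature interval the offset drops out; only the factor 1.8 applies.
17 × 1.8 = 30.60.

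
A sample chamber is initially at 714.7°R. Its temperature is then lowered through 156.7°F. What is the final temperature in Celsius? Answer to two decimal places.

36.85°C

Initial temperature in Celsius: (714.7 - 491.67) × 5/9 = 123.9056°C.
The 156.7°F change is an interval, so only the factor 5/9 applies: -156.7 × 5/9 = -87.0556°C.
Final Celsius temperature: 123.9056 - 87.0556 = 36.8500°C.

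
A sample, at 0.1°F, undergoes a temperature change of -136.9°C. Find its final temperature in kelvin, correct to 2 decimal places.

118.53 K

Initial temperature in Celsius: (0.1 - 32) × 5/9 = -17.7222°C.
Final Celsius temperature: -17.7222 - 136.9000 = -154.6222°C.
In kelvin: -154.6222 + 273.15 = 118.53 K.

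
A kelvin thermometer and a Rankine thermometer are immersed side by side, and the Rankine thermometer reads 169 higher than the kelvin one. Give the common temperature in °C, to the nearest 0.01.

Let x be the kelvin reading; then the Rankine reading is 1.8·x.
(1.8·x) - x = 169  ⇒  (0.8)·x = 169  ⇒  x = 211.2500 K.
In Celsius: 211.25 - 273.15 = -61.90°C.

-61.90°C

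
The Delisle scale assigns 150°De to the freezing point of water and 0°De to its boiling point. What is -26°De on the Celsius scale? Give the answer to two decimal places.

Linear interpolation between the fixed points: C = (-26 - 150) × 100 / (0 - 150) = 117.3333°C.

117.33°C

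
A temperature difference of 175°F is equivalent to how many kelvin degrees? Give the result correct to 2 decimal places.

97.22 K

Only the scale ratio 5/9 matters for a change in temperature.
175 × 5/9 = 97.22.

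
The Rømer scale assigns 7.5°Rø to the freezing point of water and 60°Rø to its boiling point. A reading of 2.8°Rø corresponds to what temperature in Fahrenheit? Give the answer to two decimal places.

Linear interpolation between the fixed points: C = (2.8 - 7.5) × 100 / (60 - 7.5) = -8.9524°C.
Then -8.9524 × 1.8 + 32 = 15.89°F.

15.89°F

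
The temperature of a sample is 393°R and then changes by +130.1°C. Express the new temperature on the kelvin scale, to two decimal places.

348.43 K

Initial temperature in Celsius: (393 - 491.67) × 5/9 = -54.8167°C.
Final Celsius temperature: -54.8167 + 130.1000 = 75.2833°C.
In kelvin: 75.2833 + 273.15 = 348.43 K.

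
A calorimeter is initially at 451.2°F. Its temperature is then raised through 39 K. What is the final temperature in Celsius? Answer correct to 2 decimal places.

Initial temperature in Celsius: (451.2 - 32) × 5/9 = 232.8889°C.
The 39 K change is an interval; Kelvin and Celsius degrees are the same size, so ΔC = +39°C.
Final Celsius temperature: 232.8889 + 39.0000 = 271.8889°C.

271.89°C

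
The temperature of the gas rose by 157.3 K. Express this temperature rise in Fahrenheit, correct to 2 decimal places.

283.14°F

Only the scale ratio 1.8 matters for a change in temperature.
157.3 × 1.8 = 283.14.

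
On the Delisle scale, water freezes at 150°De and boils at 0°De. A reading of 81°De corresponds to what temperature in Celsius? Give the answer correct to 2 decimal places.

Linear interpolation between the fixed points: C = (81 - 150) × 100 / (0 - 150) = 46.0000°C.

46.00°C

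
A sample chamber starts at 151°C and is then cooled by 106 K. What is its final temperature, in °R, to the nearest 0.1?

572.7°R

The 106 K change is an interval; Kelvin and Celsius degrees are the same size, so ΔC = -106°C.
Final Celsius temperature: 151.0000 - 106.0000 = 45.0000°C.
In Rankine: 45.0000 × 1.8 + 491.67 = 572.7°R.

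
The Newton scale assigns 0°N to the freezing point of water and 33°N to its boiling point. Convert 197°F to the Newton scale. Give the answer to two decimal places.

First in Celsius: (197 - 32) × 5/9 = 91.6667°C.
Linearly onto the Newton scale: 0 + (91.6667 / 100) × (33 - 0) = 30.25°N.

30.25°N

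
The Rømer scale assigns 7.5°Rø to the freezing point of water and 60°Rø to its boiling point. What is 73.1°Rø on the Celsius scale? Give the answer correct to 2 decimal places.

124.95°C

Linear interpolation between the fixed points: C = (73.1 - 7.5) × 100 / (60 - 7.5) = 124.9524°C.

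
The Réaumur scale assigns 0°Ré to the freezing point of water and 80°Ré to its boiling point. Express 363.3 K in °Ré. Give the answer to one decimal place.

First in Celsius: 363.3 - 273.15 = 90.1500°C.
Linearly onto the Réaumur scale: 0 + (90.1500 / 100) × (80 - 0) = 72.1°Ré.

72.1°Ré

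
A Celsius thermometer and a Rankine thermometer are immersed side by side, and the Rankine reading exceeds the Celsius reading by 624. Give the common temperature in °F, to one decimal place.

Let x be the Celsius reading; then the Rankine reading is 1.8·x + 491.67.
(1.8·x + 491.67) - x = 624  ⇒  (0.8)·x = 132.33  ⇒  x = 165.4125°C.
In Fahrenheit: 165.4125 × 1.8 + 32 = 329.7°F.

329.7°F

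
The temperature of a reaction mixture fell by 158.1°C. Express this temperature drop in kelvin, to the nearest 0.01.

158.10 K

Celsius and kelvin degrees are the same size, so the interval is unchanged: 158.10.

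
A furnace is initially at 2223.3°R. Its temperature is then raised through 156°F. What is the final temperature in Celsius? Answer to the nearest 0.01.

Initial temperature in Celsius: (2223.3 - 491.67) × 5/9 = 962.0167°C.
The 156°F change is an interval, so only the factor 5/9 applies: +156 × 5/9 = +86.6667°C.
Final Celsius temperature: 962.0167 + 86.6667 = 1048.6833°C.

1048.68°C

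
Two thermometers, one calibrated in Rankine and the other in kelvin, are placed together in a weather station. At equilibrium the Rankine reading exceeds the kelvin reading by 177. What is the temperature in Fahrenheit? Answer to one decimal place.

Let x be the Rankine reading; then the kelvin reading is 5/9·x.
(5/9·x) - x = -177  ⇒  (-4/9)·x = -177  ⇒  x = 398.2500°R.
In Celsius: (398.25 - 491.67) × 5/9 = -51.9000°C.
In Fahrenheit: -51.9000 × 1.8 + 32 = -61.4°F.

-61.4°F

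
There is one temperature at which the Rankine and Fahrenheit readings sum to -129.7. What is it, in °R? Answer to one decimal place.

Let R be the Rankine reading. The Fahrenheit reading is F = 1·R - 459.67.
Require R + F = -129.7: (2)·R - 459.67 = -129.7.
R = (-129.7 + 459.67) / (2) = 165.0.

165.0°R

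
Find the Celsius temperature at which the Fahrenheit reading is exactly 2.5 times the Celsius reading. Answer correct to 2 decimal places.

45.71°C

Let C be the Celsius reading. The Fahrenheit reading is F = 1.8·C + 32.
Require F = 2.5·C: 1.8·C + 32 = 2.5·C.
(-0.7)·C = -32  ⇒  C = 45.71.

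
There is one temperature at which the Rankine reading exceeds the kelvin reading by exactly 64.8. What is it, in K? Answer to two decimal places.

81.00 K

Let K be the kelvin reading. The Rankine reading is R = 1.8·K.
Require R - K = 64.8: (0.8)·K = 64.8.
K = (64.8) / (0.8) = 81.00.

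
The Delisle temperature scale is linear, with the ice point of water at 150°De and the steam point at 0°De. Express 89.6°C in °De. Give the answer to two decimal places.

Linearly onto the Delisle scale: 150 + (89.6000 / 100) × (0 - 150) = 15.60°De.

15.60°De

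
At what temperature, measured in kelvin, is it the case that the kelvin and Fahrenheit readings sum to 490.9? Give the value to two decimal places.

339.49 K

Let K be the kelvin reading. The Fahrenheit reading is F = 1.8·K - 459.67.
Require K + F = 490.9: (2.8)·K - 459.67 = 490.9.
K = (490.9 + 459.67) / (2.8) = 339.49.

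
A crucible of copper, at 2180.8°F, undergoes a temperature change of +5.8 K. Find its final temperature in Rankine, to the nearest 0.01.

2650.91°R

Initial temperature in Celsius: (2180.8 - 32) × 5/9 = 1193.7778°C.
The 5.8 K change is an interval; Kelvin and Celsius degrees are the same size, so ΔC = +5.8°C.
Final Celsius temperature: 1193.7778 + 5.8000 = 1199.5778°C.
In Rankine: 1199.5778 × 1.8 + 491.67 = 2650.91°R.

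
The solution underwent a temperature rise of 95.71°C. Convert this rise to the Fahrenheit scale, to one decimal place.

For a temperature interval the offset drops out; only the factor 1.8 applies.
95.71 × 1.8 = 172.3.

172.3°F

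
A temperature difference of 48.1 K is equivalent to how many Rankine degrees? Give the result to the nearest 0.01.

86.58°R

For a temperature interval the offset drops out; only the factor 1.8 applies.
48.1 × 1.8 = 86.58.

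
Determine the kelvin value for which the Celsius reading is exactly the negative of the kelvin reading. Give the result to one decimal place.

Let K be the kelvin reading. The Celsius reading is C = 1·K - 273.15.
Require C = -1·K: 1·K - 273.15 = -1·K.
(2)·K = 273.15  ⇒  K = 136.6.

136.6 K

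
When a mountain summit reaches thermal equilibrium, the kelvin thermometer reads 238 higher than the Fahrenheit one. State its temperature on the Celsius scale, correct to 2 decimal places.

Let x be the Fahrenheit reading; then the kelvin reading is 5/9·x + 255.372.
(5/9·x + 255.372) - x = 238  ⇒  (-4/9)·x = -17.3722  ⇒  x = 39.0875°F.
In Celsius: (39.0875 - 32) × 5/9 = 3.94°C.

3.94°C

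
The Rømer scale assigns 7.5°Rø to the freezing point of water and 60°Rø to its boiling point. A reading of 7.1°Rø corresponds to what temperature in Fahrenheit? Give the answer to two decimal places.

Linear interpolation between the fixed points: C = (7.1 - 7.5) × 100 / (60 - 7.5) = -0.7619°C.
Then -0.7619 × 1.8 + 32 = 30.63°F.

30.63°F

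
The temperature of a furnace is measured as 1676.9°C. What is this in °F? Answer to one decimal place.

In Fahrenheit: 1676.9000 × 1.8 + 32 = 3050.4°F.

3050.4°F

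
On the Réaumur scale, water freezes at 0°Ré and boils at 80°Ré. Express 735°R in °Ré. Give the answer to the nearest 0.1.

First in Celsius: (735 - 491.67) × 5/9 = 135.1833°C.
Linearly onto the Réaumur scale: 0 + (135.1833 / 100) × (80 - 0) = 108.1°Ré.

108.1°Ré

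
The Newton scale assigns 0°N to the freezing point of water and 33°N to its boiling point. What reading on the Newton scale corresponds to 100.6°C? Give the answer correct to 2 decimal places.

33.20°N

Linearly onto the Newton scale: 0 + (100.6000 / 100) × (33 - 0) = 33.20°N.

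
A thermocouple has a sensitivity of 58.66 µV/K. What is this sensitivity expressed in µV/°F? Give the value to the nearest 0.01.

32.59 µV/°F

The quantity depends on a temperature interval, so only the ratio of degree sizes applies; the offset between the scales is irrelevant.
A change of 1°F is a change of 5/9 K, so per °F the value is 58.66 × 5/9 = 32.59.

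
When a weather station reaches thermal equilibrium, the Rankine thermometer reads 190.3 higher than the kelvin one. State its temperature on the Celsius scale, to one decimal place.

Let x be the kelvin reading; then the Rankine reading is 1.8·x.
(1.8·x) - x = 190.3  ⇒  (0.8)·x = 190.3  ⇒  x = 237.8750 K.
In Celsius: 237.875 - 273.15 = -35.3°C.

-35.3°C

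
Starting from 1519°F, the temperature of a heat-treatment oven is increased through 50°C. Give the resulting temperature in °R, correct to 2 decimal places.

Initial temperature in Celsius: (1519 - 32) × 5/9 = 826.1111°C.
Final Celsius temperature: 826.1111 + 50.0000 = 876.1111°C.
In Rankine: 876.1111 × 1.8 + 491.67 = 2068.67°R.

2068.67°R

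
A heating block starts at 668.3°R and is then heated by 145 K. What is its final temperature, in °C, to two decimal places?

Initial temperature in Celsius: (668.3 - 491.67) × 5/9 = 98.1278°C.
The 145 K change is an interval; Kelvin and Celsius degrees are the same size, so ΔC = +145°C.
Final Celsius temperature: 98.1278 + 145.0000 = 243.1278°C.

243.13°C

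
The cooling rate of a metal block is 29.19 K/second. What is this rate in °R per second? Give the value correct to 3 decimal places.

Since only a temperature interval is involved, the additive offset between the scales drops out.
A change of 1 K is a change of 1.8°R, so 29.19 × 1.8 = 52.542.

52.542 °R/second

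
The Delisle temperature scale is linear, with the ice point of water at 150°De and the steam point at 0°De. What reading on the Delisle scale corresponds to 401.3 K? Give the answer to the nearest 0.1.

First in Celsius: 401.3 - 273.15 = 128.1500°C.
Linearly onto the Delisle scale: 150 + (128.1500 / 100) × (0 - 150) = -42.2°De.

-42.2°De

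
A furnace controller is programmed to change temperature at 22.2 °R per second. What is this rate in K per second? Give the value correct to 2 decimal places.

12.33 K/second

Since only a temperature interval is involved, the additive offset between the scales drops out.
A change of 1°R is a change of 5/9 K, so 22.2 × 5/9 = 12.33.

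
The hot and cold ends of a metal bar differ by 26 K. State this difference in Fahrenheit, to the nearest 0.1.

An interval of 1 K corresponds to 1.8°F.
26 × 1.8 = 46.8.

46.8°F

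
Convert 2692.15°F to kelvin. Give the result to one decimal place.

In Celsius: (2692.15 - 32) × 5/9 = 1477.8611°C.
In kelvin: 1477.8611 + 273.15 = 1751.0 K.

1751.0 K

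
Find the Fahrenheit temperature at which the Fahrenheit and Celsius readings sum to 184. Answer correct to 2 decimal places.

129.71°F

Let F be the Fahrenheit reading. The Celsius reading is C = 5/9·F - 17.7778.
Require F + C = 184: (14/9)·F - 17.7778 = 184.
F = (184 + 17.7778) / (14/9) = 129.71.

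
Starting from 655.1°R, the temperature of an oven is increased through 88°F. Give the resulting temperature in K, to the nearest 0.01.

412.83 K

Initial temperature in Celsius: (655.1 - 491.67) × 5/9 = 90.7944°C.
The 88°F change is an interval, so only the factor 5/9 applies: +88 × 5/9 = +48.8889°C.
Final Celsius temperature: 90.7944 + 48.8889 = 139.6833°C.
In kelvin: 139.6833 + 273.15 = 412.83 K.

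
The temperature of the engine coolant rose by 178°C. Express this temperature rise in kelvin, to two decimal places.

Celsius and kelvin degrees are the same size, so the interval is unchanged: 178.00.

178.00 K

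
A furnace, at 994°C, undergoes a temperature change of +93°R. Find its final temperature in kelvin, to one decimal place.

1318.8 K

The 93°R change is an interval, so only the factor 5/9 applies: +93 × 5/9 = +51.6667°C.
Final Celsius temperature: 994.0000 + 51.6667 = 1045.6667°C.
In kelvin: 1045.6667 + 273.15 = 1318.8 K.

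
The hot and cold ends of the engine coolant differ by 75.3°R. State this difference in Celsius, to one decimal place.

41.8°C

Only the scale ratio 5/9 matters for a change in temperature.
75.3 × 5/9 = 41.8.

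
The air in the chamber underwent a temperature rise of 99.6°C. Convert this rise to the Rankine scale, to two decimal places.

179.28°R

For a temperature interval the offset drops out; only the factor 1.8 applies.
99.6 × 1.8 = 179.28.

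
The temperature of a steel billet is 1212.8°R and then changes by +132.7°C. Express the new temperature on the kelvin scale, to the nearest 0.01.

806.48 K

Initial temperature in Celsius: (1212.8 - 491.67) × 5/9 = 400.6278°C.
Final Celsius temperature: 400.6278 + 132.7000 = 533.3278°C.
In kelvin: 533.3278 + 273.15 = 806.48 K.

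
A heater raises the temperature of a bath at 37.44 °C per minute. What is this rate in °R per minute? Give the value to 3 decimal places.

The quantity depends on a temperature interval, so only the ratio of degree sizes applies; the offset between the scales is irrelevant.
A change of 1°C is a change of 1.8°R, so 37.44 × 1.8 = 67.392.

67.392 °R/minute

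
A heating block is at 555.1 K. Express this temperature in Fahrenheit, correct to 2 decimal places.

In Celsius: 555.1 - 273.15 = 281.9500°C.
In Fahrenheit: 281.9500 × 1.8 + 32 = 539.51°F.

539.51°F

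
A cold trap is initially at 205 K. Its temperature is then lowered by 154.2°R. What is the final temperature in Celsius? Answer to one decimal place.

-153.8°C

Initial temperature in Celsius: 205 - 273.15 = -68.1500°C.
The 154.2°R change is an interval, so only the factor 5/9 applies: -154.2 × 5/9 = -85.6667°C.
Final Celsius temperature: -68.1500 - 85.6667 = -153.8167°C.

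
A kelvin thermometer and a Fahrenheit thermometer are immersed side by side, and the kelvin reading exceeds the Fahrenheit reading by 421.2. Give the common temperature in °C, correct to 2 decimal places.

-225.06°C

Let x be the kelvin reading; then the Fahrenheit reading is 1.8·x - 459.67.
(1.8·x - 459.67) - x = -421.2  ⇒  (0.8)·x = 38.47  ⇒  x = 48.0875 K.
In Celsius: 48.0875 - 273.15 = -225.06°C.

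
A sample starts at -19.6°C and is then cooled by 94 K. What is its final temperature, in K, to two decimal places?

The 94 K change is an interval; Kelvin and Celsius degrees are the same size, so ΔC = -94°C.
Final Celsius temperature: -19.6000 - 94.0000 = -113.6000°C.
In kelvin: -113.6000 + 273.15 = 159.55 K.

159.55 K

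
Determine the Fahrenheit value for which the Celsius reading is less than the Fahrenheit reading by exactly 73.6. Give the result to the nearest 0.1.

125.6°F

Let F be the Fahrenheit reading. The Celsius reading is C = 5/9·F - 17.7778.
Require C - F = -73.6: (-4/9)·F - 17.7778 = -73.6.
F = (-73.6 + 17.7778) / (-4/9) = 125.6.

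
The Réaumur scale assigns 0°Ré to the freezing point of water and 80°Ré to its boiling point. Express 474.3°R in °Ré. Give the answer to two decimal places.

First in Celsius: (474.3 - 491.67) × 5/9 = -9.6500°C.
Linearly onto the Réaumur scale: 0 + (-9.6500 / 100) × (80 - 0) = -7.72°Ré.

-7.72°Ré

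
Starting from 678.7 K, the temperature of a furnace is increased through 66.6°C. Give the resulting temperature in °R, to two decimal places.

Initial temperature in Celsius: 678.7 - 273.15 = 405.5500°C.
Final Celsius temperature: 405.5500 + 66.6000 = 472.1500°C.
In Rankine: 472.1500 × 1.8 + 491.67 = 1341.54°R.

1341.54°R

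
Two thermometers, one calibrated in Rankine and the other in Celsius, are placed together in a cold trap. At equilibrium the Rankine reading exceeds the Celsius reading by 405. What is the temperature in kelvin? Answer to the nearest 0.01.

Let x be the Rankine reading; then the Celsius reading is 5/9·x - 273.15.
(5/9·x - 273.15) - x = -405  ⇒  (-4/9)·x = -131.85  ⇒  x = 296.6625°R.
In Celsius: (296.6625 - 491.67) × 5/9 = -108.3375°C.
In kelvin: -108.3375 + 273.15 = 164.81 K.

164.81 K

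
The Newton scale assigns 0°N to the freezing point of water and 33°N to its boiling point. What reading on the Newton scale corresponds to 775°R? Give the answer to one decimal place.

First in Celsius: (775 - 491.67) × 5/9 = 157.4056°C.
Linearly onto the Newton scale: 0 + (157.4056 / 100) × (33 - 0) = 51.9°N.

51.9°N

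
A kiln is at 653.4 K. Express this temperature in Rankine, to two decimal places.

In Celsius: 653.4 - 273.15 = 380.2500°C.
In Rankine: 380.2500 × 1.8 + 491.67 = 1176.12°R.

1176.12°R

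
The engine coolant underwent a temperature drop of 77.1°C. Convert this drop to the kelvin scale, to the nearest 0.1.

77.1 K

Celsius and kelvin degrees are the same size, so the interval is unchanged: 77.1.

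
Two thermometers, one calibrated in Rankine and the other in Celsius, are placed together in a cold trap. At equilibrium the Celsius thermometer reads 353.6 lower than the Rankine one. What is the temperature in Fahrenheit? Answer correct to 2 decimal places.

-278.66°F

Let x be the Rankine reading; then the Celsius reading is 5/9·x - 273.15.
(5/9·x - 273.15) - x = -353.6  ⇒  (-4/9)·x = -80.45  ⇒  x = 181.0125°R.
In Celsius: (181.0125 - 491.67) × 5/9 = -172.5875°C.
In Fahrenheit: -172.5875 × 1.8 + 32 = -278.66°F.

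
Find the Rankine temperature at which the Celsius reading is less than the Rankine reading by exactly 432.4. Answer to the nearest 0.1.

Let R be the Rankine reading. The Celsius reading is C = 5/9·R - 273.15.
Require C - R = -432.4: (-4/9)·R - 273.15 = -432.4.
R = (-432.4 + 273.15) / (-4/9) = 358.3.

358.3°R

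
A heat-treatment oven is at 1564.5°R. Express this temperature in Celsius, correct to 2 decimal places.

596.02°C

In Celsius: (1564.5 - 491.67) × 5/9 = 596.0167°C.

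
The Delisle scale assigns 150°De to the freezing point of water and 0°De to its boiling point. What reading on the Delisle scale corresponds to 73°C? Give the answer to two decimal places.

40.50°De

Linearly onto the Delisle scale: 150 + (73.0000 / 100) × (0 - 150) = 40.50°De.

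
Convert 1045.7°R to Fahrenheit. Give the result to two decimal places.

586.03°F

In Celsius: (1045.7 - 491.67) × 5/9 = 307.7944°C.
In Fahrenheit: 307.7944 × 1.8 + 32 = 586.03°F.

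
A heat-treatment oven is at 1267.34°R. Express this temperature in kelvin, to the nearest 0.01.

704.08 K

In Celsius: (1267.34 - 491.67) × 5/9 = 430.9278°C.
In kelvin: 430.9278 + 273.15 = 704.08 K.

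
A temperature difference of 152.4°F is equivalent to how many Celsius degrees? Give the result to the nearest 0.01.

84.67°C

For a temperature interval the offset drops out; only the factor 5/9 applies.
152.4 × 5/9 = 84.67.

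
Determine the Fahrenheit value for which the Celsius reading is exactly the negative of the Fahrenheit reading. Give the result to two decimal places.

11.43°F

Let F be the Fahrenheit reading. The Celsius reading is C = 5/9·F - 17.7778.
Require C = -1·F: 5/9·F - 17.7778 = -1·F.
(14/9)·F = 17.7778  ⇒  F = 11.43.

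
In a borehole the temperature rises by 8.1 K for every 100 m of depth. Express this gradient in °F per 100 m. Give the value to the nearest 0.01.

14.58 °F/100 m

The quantity depends on a temperature interval, so only the ratio of degree sizes applies; the offset between the scales is irrelevant.
A change of 1 K is a change of 1.8°F, so 8.1 × 1.8 = 14.58.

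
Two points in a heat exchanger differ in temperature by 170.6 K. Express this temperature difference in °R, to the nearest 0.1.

Only the scale ratio 1.8 matters for a change in temperature.
170.6 × 1.8 = 307.1.

307.1°R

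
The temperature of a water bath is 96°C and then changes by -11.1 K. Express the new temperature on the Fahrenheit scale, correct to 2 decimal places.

The 11.1 K change is an interval; Kelvin and Celsius degrees are the same size, so ΔC = -11.1°C.
Final Celsius temperature: 96.0000 - 11.1000 = 84.9000°C.
In Fahrenheit: 84.9000 × 1.8 + 32 = 184.82°F.

184.82°F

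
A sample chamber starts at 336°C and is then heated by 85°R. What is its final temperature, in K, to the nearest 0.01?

The 85°R change is an interval, so only the factor 5/9 applies: +85 × 5/9 = +47.2222°C.
Final Celsius temperature: 336.0000 + 47.2222 = 383.2222°C.
In kelvin: 383.2222 + 273.15 = 656.37 K.

656.37 K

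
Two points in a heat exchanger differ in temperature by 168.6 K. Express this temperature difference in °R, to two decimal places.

For a temperature interval the offset drops out; only the factor 1.8 applies.
168.6 × 1.8 = 303.48.

303.48°R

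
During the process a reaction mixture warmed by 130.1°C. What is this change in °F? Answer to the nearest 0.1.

Only the scale ratio 1.8 matters for a change in temperature.
130.1 × 1.8 = 234.2.

234.2°F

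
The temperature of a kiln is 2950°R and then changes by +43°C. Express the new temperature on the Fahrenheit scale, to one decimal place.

Initial temperature in Celsius: (2950 - 491.67) × 5/9 = 1365.7389°C.
Final Celsius temperature: 1365.7389 + 43.0000 = 1408.7389°C.
In Fahrenheit: 1408.7389 × 1.8 + 32 = 2567.7°F.

2567.7°F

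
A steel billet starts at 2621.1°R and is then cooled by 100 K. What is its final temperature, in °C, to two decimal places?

Initial temperature in Celsius: (2621.1 - 491.67) × 5/9 = 1183.0167°C.
The 100 K change is an interval; Kelvin and Celsius degrees are the same size, so ΔC = -100°C.
Final Celsius temperature: 1183.0167 - 100.0000 = 1083.0167°C.

1083.02°C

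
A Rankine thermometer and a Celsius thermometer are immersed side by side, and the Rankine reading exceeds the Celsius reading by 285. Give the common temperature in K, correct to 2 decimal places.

Let x be the Rankine reading; then the Celsius reading is 5/9·x - 273.15.
(5/9·x - 273.15) - x = -285  ⇒  (-4/9)·x = -11.85  ⇒  x = 26.6625°R.
In Celsius: (26.6625 - 491.67) × 5/9 = -258.3375°C.
In kelvin: -258.3375 + 273.15 = 14.81 K.

14.81 K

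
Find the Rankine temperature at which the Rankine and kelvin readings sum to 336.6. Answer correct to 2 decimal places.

Let R be the Rankine reading. The kelvin reading is K = 5/9·R.
Require R + K = 336.6: (14/9)·R = 336.6.
R = (336.6) / (14/9) = 216.39.

216.39°R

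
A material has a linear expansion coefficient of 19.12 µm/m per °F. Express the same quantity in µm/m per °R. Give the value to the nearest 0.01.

The quantity depends on a temperature interval, so only the ratio of degree sizes applies; the offset between the scales is irrelevant.
A change of 1°R is a change of 1°F, so per °R the value is 19.12 × 1 = 19.12.

19.12 µm/m per °R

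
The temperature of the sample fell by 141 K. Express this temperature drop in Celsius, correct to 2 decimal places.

141.00°C

Kelvin and Celsius degrees are the same size, so the interval is unchanged: 141.00.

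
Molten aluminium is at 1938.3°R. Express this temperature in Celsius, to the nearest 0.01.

In Celsius: (1938.3 - 491.67) × 5/9 = 803.6833°C.

803.68°C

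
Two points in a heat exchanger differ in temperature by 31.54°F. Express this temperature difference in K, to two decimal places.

17.52 K

An interval of 1°F corresponds to 5/9 K.
31.54 × 5/9 = 17.52.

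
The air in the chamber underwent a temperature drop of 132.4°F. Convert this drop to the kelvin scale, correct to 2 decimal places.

An interval of 1°F corresponds to 5/9 K.
132.4 × 5/9 = 73.56.

73.56 K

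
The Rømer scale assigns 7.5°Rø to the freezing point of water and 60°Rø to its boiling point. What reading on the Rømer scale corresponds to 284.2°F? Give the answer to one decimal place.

81.1°Rø

First in Celsius: (284.2 - 32) × 5/9 = 140.1111°C.
Linearly onto the Rømer scale: 7.5 + (140.1111 / 100) × (60 - 7.5) = 81.1°Rø.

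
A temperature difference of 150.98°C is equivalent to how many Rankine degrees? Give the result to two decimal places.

271.76°R

For a temperature interval the offset drops out; only the factor 1.8 applies.
150.98 × 1.8 = 271.76.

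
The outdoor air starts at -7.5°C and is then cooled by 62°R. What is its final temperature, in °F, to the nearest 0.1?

The 62°R change is an interval, so only the factor 5/9 applies: -62 × 5/9 = -34.4444°C.
Final Celsius temperature: -7.5000 - 34.4444 = -41.9444°C.
In Fahrenheit: -41.9444 × 1.8 + 32 = -43.5°F.

-43.5°F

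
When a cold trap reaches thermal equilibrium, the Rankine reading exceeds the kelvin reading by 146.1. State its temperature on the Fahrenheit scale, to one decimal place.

Let x be the Rankine reading; then the kelvin reading is 5/9·x.
(5/9·x) - x = -146.1  ⇒  (-4/9)·x = -146.1  ⇒  x = 328.7250°R.
In Celsius: (328.725 - 491.67) × 5/9 = -90.5250°C.
In Fahrenheit: -90.5250 × 1.8 + 32 = -130.9°F.

-130.9°F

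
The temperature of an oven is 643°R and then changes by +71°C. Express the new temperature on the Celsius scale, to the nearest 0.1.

155.1°C

Initial temperature in Celsius: (643 - 491.67) × 5/9 = 84.0722°C.
Final Celsius temperature: 84.0722 + 71.0000 = 155.0722°C.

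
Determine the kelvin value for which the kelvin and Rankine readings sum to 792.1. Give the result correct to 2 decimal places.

282.89 K

Let K be the kelvin reading. The Rankine reading is R = 1.8·K.
Require K + R = 792.1: (2.8)·K = 792.1.
K = (792.1) / (2.8) = 282.89.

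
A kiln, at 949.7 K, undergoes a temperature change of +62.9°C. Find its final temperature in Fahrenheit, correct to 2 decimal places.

1363.01°F

Initial temperature in Celsius: 949.7 - 273.15 = 676.5500°C.
Final Celsius temperature: 676.5500 + 62.9000 = 739.4500°C.
In Fahrenheit: 739.4500 × 1.8 + 32 = 1363.01°F.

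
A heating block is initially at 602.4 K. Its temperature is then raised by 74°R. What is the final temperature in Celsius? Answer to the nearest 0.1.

Initial temperature in Celsius: 602.4 - 273.15 = 329.2500°C.
The 74°R change is an interval, so only the factor 5/9 applies: +74 × 5/9 = +41.1111°C.
Final Celsius temperature: 329.2500 + 41.1111 = 370.3611°C.

370.4°C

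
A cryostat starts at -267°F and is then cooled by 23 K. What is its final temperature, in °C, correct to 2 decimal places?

-189.11°C

Initial temperature in Celsius: (-267 - 32) × 5/9 = -166.1111°C.
The 23 K change is an interval; Kelvin and Celsius degrees are the same size, so ΔC = -23°C.
Final Celsius temperature: -166.1111 - 23.0000 = -189.1111°C.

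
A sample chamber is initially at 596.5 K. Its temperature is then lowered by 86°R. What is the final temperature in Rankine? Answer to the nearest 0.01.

Initial temperature in Celsius: 596.5 - 273.15 = 323.3500°C.
The 86°R change is an interval, so only the factor 5/9 applies: -86 × 5/9 = -47.7778°C.
Final Celsius temperature: 323.3500 - 47.7778 = 275.5722°C.
In Rankine: 275.5722 × 1.8 + 491.67 = 987.70°R.

987.70°R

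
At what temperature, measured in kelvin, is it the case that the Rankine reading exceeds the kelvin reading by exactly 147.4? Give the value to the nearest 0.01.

184.25 K

Let K be the kelvin reading. The Rankine reading is R = 1.8·K.
Require R - K = 147.4: (0.8)·K = 147.4.
K = (147.4) / (0.8) = 184.25.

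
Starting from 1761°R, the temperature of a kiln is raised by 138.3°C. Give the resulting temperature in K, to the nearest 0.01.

Initial temperature in Celsius: (1761 - 491.67) × 5/9 = 705.1833°C.
Final Celsius temperature: 705.1833 + 138.3000 = 843.4833°C.
In kelvin: 843.4833 + 273.15 = 1116.63 K.

1116.63 K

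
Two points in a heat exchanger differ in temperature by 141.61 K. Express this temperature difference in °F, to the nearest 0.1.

254.9°F

For a temperature interval the offset drops out; only the factor 1.8 applies.
141.61 × 1.8 = 254.9.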